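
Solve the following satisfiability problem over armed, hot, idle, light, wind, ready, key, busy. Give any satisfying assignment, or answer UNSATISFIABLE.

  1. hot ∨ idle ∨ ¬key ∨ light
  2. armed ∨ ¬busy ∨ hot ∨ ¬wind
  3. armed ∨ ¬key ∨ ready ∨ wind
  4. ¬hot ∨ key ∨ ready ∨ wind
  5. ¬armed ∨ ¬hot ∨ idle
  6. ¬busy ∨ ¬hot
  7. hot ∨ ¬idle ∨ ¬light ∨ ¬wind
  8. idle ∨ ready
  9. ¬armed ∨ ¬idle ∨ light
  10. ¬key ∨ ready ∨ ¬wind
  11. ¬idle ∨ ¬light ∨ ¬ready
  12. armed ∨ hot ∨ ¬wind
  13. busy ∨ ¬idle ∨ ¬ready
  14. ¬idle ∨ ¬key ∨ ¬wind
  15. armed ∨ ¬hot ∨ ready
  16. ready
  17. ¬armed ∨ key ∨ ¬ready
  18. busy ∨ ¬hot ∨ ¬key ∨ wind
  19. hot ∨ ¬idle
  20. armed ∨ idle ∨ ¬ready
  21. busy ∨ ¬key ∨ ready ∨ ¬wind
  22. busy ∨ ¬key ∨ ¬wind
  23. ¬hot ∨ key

armed=T; hot=F; idle=F; light=T; wind=F; ready=T; key=T; busy=F

Unit clause (ready) forces ready = True.
Try armed = False:
  (armed ∨ idle ∨ ¬ready) forces idle = True.
  (¬idle ∨ ¬light ∨ ¬ready) forces light = False.
  (busy ∨ ¬idle ∨ ¬ready) forces busy = True.
  (¬busy ∨ ¬hot) forces hot = False.
  clause (hot ∨ ¬idle) is falsified — backtrack.
So armed = True.
  then (¬armed ∨ key ∨ ¬ready) forces key = True.
Set hot = False.
  then (hot ∨ ¬idle) forces idle = False.
  then (hot ∨ idle ∨ ¬key ∨ light) forces light = True.
Set wind = False.
Set busy = False.
All clauses satisfied.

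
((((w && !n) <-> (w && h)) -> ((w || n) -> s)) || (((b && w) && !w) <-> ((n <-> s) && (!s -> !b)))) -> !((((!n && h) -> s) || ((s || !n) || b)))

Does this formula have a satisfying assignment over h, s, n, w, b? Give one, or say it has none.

h = True, s = False, n = False, w = True, b = False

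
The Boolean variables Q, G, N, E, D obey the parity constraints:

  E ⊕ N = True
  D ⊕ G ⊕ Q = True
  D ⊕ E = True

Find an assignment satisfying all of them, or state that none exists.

Q=F; G=T; N=F; E=T; D=F

E ⊕ N = T ⊕ F = True ✓
D ⊕ G ⊕ Q = F ⊕ T ⊕ F = True ✓
D ⊕ E = F ⊕ T = True ✓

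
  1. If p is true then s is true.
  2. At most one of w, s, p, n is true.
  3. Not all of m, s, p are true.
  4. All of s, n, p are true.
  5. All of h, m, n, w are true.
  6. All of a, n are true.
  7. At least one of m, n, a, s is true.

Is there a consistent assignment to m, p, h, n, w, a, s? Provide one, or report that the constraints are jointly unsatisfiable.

No satisfying assignment exists.

Case p = True:
  (1) with p=T forces s = True.
  Constraint (2) is violated (s=T, p=T) — contradiction.
Case p = False:
  Constraint (4) is violated (p=F) — contradiction.
Both cases fail — unsatisfiable.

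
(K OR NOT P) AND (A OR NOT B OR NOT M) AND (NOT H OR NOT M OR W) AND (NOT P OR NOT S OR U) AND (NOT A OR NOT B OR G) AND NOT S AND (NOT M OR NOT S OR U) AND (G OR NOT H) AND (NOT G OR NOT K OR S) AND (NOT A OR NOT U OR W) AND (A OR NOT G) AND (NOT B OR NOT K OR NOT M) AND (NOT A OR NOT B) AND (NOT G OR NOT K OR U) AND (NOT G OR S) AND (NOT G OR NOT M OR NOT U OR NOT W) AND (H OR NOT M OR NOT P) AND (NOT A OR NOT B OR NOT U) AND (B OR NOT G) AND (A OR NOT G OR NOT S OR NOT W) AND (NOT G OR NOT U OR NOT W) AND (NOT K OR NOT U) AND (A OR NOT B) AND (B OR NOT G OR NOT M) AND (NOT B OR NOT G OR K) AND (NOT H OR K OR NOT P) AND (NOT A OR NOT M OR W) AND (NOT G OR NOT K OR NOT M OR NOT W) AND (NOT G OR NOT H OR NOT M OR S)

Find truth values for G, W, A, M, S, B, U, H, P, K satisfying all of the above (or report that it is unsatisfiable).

G = False; W = False; A = False; M = True; S = False; B = False; U = False; H = False; P = False; K = False

Unit clause (NOT S) forces S = False.
In (NOT G OR S) only NOT G is left, so G = False.
In (G OR NOT H) only NOT H is left, so H = False.
Set W = False.
Set A = False.
  then (A OR NOT B) forces B = False.
Set M = True.
  then (H OR NOT M OR NOT P) forces P = False.
Set U = False.
Set K = False.
All clauses satisfied.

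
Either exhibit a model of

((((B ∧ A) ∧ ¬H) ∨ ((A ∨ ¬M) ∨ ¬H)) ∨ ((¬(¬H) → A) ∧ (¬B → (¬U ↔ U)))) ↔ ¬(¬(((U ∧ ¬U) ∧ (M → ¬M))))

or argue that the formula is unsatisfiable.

B: True, A: False, H: True, M: True, U: True

  ((((B ∧ A) ∧ ¬H) ∨ ((A ∨ ¬M) ∨ ¬H)) ∨ ((¬(¬H) → A) ∧ (¬B → (¬U ↔ U)))) ↔ ¬(¬(((U ∧ ¬U) ∧ (M → ¬M)))) = True
    (((B ∧ A) ∧ ¬H) ∨ ((A ∨ ¬M) ∨ ¬H)) ∨ ((¬(¬H) → A) ∧ (¬B → (¬U ↔ U))) = False
      ((B ∧ A) ∧ ¬H) ∨ ((A ∨ ¬M) ∨ ¬H) = False
        (B ∧ A) ∧ ¬H = False
          B ∧ A = False
          ¬H = False
        (A ∨ ¬M) ∨ ¬H = False
          A ∨ ¬M = False
            ¬M = False
          ¬H = False
      (¬(¬H) → A) ∧ (¬B → (¬U ↔ U)) = False
        ¬(¬H) → A = False
          ¬(¬H) = True
            ¬H = False
        ¬B → (¬U ↔ U) = True
          ¬B = False
          ¬U ↔ U = False
            ¬U = False
    ¬(¬(((U ∧ ¬U) ∧ (M → ¬M)))) = False
      ¬(((U ∧ ¬U) ∧ (M → ¬M))) = True
        (U ∧ ¬U) ∧ (M → ¬M) = False
          U ∧ ¬U = False
            ¬U = False
          M → ¬M = False
            ¬M = False
The formula evaluates to True.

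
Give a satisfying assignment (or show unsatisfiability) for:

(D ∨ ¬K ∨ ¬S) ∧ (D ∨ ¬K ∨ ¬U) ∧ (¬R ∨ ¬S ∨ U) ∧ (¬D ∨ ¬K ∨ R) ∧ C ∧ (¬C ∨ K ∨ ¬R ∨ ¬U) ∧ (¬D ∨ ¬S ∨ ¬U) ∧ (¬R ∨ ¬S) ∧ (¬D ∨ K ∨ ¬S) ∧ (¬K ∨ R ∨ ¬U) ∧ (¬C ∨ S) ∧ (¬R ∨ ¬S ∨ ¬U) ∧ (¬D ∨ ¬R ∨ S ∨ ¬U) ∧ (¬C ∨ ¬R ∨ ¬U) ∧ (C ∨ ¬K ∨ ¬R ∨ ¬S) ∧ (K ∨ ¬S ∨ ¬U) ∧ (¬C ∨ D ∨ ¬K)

K: False, C: True, U: False, S: True, R: False, D: False

Unit clause (C) forces C = True.
In (¬C ∨ S) only S is left, so S = True.
In (¬R ∨ ¬S) only ¬R is left, so R = False.
Try K = True:
  (D ∨ ¬K ∨ ¬S) forces D = True.
  clause (¬D ∨ ¬K ∨ R) is falsified — backtrack.
So K = False.
  then (¬D ∨ K ∨ ¬S) forces D = False.
  then (K ∨ ¬S ∨ ¬U) forces U = False.
All clauses satisfied.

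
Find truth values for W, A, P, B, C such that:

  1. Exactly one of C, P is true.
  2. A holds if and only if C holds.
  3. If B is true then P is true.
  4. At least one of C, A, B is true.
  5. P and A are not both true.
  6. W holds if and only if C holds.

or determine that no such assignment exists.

W = False, A = False, P = True, B = True, C = False

  (1) {C, P}: 1 true — exactly one ✓
  (2) A=F, C=F — same ✓
  (3) B=T ⇒ P: T ✓
  (4) {C, A, B}: 1 true — at least one ✓
  (5) P=T, A=F — not both ✓
  (6) W=F, C=F — same ✓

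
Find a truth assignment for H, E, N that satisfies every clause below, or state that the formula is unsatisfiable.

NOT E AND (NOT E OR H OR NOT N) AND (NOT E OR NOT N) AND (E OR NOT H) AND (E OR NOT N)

H = False, E = False, N = False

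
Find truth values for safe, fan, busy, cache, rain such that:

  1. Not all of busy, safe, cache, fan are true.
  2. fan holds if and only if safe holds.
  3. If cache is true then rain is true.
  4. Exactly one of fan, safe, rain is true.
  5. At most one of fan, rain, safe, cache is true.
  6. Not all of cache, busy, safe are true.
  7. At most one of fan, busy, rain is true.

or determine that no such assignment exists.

safe = False, fan = False, busy = False, cache = False, rain = True

  (1) {busy, safe, cache, fan}: 0/4 true — not all ✓
  (2) fan=F, safe=F — same ✓
  (3) cache=F ⇒ rain: vacuous ✓
  (4) {fan, safe, rain}: 1 true — exactly one ✓
  (5) {fan, rain, safe, cache}: 1 true — at most one ✓
  (6) {cache, busy, safe}: 0/3 true — not all ✓
  (7) {fan, busy, rain}: 1 true — at most one ✓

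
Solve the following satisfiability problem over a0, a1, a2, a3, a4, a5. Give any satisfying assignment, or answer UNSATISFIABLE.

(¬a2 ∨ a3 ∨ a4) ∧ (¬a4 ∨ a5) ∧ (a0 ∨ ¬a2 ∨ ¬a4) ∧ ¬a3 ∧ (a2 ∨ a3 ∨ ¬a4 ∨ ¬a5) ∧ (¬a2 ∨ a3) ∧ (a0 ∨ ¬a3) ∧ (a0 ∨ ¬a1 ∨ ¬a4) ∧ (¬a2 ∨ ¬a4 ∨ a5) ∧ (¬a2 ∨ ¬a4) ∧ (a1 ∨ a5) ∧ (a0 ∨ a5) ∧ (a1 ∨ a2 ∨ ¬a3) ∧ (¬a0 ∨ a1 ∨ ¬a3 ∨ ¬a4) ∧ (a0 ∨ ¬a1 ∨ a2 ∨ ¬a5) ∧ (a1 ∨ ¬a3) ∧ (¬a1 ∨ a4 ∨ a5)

a0 = True; a1 = False; a2 = False; a3 = False; a4 = False; a5 = True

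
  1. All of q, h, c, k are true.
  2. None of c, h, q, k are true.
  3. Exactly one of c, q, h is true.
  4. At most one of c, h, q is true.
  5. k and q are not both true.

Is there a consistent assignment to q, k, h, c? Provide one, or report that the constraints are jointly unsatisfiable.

The formula is unsatisfiable.

Case q = True:
  Constraint (2) is violated (q=T) — contradiction.
Case q = False:
  Constraint (1) is violated (q=F) — contradiction.
Both cases fail — unsatisfiable.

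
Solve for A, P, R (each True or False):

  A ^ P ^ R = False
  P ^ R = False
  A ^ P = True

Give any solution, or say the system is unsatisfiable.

A: False, P: True, R: True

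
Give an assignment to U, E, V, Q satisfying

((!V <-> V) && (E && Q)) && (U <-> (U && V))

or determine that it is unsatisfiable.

No satisfying assignment exists.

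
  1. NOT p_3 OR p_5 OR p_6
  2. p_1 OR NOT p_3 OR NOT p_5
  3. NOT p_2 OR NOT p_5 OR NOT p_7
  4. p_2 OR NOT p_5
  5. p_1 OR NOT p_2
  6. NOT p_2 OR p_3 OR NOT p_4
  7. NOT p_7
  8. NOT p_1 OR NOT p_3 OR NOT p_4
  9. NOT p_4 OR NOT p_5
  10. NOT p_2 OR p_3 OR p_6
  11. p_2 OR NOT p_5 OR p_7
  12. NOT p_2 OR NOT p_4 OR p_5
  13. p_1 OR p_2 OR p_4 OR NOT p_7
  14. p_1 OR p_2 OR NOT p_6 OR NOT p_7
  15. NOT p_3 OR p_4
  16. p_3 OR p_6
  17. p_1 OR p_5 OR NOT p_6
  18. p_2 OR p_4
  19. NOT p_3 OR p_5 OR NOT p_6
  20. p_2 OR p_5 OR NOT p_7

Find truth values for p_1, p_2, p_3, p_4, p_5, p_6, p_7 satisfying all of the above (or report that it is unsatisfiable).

Unit clause (NOT p_7) forces p_7 = False.
Try p_1 = False:
  (p_1 OR NOT p_2) forces p_2 = False.
  (p_2 OR NOT p_5) forces p_5 = False.
  (p_1 OR p_5 OR NOT p_6) forces p_6 = False.
  (NOT p_3 OR p_5 OR p_6) forces p_3 = False.
  clause (p_3 OR p_6) is falsified — backtrack.
So p_1 = True.
Set p_2 = False.
  then (p_2 OR NOT p_5) forces p_5 = False.
  then (p_2 OR p_4) forces p_4 = True.
  then (NOT p_1 OR NOT p_3 OR NOT p_4) forces p_3 = False.
  then (p_3 OR p_6) forces p_6 = True.
All clauses satisfied.

p_1 = True, p_2 = False, p_3 = False, p_4 = True, p_5 = False, p_6 = True, p_7 = False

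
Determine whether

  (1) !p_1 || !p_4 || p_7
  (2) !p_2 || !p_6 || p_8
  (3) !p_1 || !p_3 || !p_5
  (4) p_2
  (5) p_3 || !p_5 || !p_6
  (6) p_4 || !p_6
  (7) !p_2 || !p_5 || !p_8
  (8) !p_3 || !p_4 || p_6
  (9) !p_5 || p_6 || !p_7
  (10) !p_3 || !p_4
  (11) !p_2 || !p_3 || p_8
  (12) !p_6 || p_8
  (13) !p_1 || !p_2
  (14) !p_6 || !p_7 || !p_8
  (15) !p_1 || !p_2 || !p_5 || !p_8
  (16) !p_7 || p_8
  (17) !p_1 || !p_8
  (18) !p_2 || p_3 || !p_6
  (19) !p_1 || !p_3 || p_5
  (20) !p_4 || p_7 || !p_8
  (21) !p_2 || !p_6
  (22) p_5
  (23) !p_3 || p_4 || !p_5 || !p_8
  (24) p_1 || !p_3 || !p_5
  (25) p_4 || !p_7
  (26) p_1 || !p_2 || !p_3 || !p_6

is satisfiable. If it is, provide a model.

p_1: False, p_2: True, p_3: False, p_4: False, p_5: True, p_6: False, p_7: False, p_8: False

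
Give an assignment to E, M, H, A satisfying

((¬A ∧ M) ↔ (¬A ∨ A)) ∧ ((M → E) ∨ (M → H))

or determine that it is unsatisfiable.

E = False, M = True, H = True, A = False

  (¬A ∧ M) ↔ (¬A ∨ A) = True
    ¬A ∧ M = True
      ¬A = True
    ¬A ∨ A = True
      ¬A = True
  (M → E) ∨ (M → H) = True
    M → E = False
    M → H = True
Both conjuncts True, so the formula holds.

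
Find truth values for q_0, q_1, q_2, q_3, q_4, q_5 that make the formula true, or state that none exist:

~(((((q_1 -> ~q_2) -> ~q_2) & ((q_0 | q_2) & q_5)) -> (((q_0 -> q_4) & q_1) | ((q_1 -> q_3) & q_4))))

q_0 = True, q_1 = True, q_2 = False, q_3 = False, q_4 = False, q_5 = True

  ~(((((q_1 -> ~q_2) -> ~q_2) & ((q_0 | q_2) & q_5)) -> (((q_0 -> q_4) & q_1) | ((q_1 -> q_3) & q_4)))) = True
    (((q_1 -> ~q_2) -> ~q_2) & ((q_0 | q_2) & q_5)) -> (((q_0 -> q_4) & q_1) | ((q_1 -> q_3) & q_4)) = False
      ((q_1 -> ~q_2) -> ~q_2) & ((q_0 | q_2) & q_5) = True
        (q_1 -> ~q_2) -> ~q_2 = True
          q_1 -> ~q_2 = True
            ~q_2 = True
          ~q_2 = True
        (q_0 | q_2) & q_5 = True
          q_0 | q_2 = True
      ((q_0 -> q_4) & q_1) | ((q_1 -> q_3) & q_4) = False
        (q_0 -> q_4) & q_1 = False
          q_0 -> q_4 = False
        (q_1 -> q_3) & q_4 = False
          q_1 -> q_3 = False
The formula evaluates to True.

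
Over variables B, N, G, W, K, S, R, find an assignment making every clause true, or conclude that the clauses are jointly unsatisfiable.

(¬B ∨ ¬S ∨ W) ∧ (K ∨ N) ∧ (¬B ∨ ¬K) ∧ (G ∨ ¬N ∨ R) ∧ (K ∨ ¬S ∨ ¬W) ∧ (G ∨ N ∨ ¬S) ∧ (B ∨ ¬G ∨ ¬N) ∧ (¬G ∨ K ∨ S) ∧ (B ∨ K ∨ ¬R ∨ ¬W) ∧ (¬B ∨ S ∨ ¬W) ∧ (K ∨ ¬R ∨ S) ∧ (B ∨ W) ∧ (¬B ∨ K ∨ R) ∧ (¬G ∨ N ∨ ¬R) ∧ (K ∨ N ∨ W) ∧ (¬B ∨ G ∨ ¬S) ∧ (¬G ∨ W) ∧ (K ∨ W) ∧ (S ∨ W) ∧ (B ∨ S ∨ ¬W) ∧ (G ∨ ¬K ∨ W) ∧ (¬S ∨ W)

B: False, N: True, G: False, W: True, K: True, S: True, R: True

Set B = False.
  then (B ∨ W) forces W = True.
  then (B ∨ S ∨ ¬W) forces S = True.
  then (K ∨ ¬S ∨ ¬W) forces K = True.
Set N = True.
  then (B ∨ ¬G ∨ ¬N) forces G = False.
  then (G ∨ ¬N ∨ R) forces R = True.
All clauses satisfied.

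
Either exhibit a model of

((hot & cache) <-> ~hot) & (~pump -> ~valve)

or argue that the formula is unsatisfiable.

cache = False, hot = True, valve = False, pump = True

  (hot & cache) <-> ~hot = True
    hot & cache = False
    ~hot = False
  ~pump -> ~valve = True
    ~pump = False
    ~valve = True
Both conjuncts True, so the formula holds.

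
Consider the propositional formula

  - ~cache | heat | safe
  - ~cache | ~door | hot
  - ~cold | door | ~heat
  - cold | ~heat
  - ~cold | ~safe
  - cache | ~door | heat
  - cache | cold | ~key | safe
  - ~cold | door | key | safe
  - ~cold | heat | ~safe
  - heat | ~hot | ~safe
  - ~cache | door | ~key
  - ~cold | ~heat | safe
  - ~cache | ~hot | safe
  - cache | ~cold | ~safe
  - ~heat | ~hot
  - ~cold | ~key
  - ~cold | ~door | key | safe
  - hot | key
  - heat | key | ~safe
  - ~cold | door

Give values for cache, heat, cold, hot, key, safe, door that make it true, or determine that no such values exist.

Set cache = False.
Try heat = True:
  (cold | ~heat) forces cold = True.
  (~cold | door | ~heat) forces door = True.
  (~cold | ~safe) forces safe = False.
  clause (~cold | ~heat | safe) is falsified — backtrack.
So heat = False.
  then (cache | ~door | heat) forces door = False.
  then (~cold | door) forces cold = False.
Set hot = True.
  then (heat | ~hot | ~safe) forces safe = False.
  then (cache | cold | ~key | safe) forces key = False.
All clauses satisfied.

cache=F, heat=F, cold=F, hot=T, key=F, safe=F, door=F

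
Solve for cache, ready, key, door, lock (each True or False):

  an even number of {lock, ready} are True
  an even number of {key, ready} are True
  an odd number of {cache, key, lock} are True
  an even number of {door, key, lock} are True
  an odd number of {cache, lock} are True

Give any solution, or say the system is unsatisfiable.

cache=T, ready=F, key=F, door=F, lock=F

{lock, ready}: 0 true → even ✓
{key, ready}: 0 true → even ✓
{cache, key, lock}: 1 true → odd ✓
{door, key, lock}: 0 true → even ✓
{cache, lock}: 1 true → odd ✓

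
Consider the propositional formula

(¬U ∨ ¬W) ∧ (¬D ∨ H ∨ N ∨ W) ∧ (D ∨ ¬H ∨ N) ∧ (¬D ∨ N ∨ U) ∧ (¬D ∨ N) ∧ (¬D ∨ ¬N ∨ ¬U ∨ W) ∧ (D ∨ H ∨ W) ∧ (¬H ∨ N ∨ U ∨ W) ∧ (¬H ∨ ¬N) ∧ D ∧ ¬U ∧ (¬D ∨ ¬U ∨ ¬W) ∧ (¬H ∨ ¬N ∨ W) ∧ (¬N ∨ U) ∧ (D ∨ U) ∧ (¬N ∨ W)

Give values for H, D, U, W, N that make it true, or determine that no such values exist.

Case U = True:
  Clause (¬U) is falsified — contradiction.
Case U = False:
  (D) forces D = True.
  (¬D ∨ N ∨ U) forces N = True.
  Clause (¬N ∨ U) is falsified — contradiction.
Both cases fail, so the formula is unsatisfiable.

UNSATISFIABLE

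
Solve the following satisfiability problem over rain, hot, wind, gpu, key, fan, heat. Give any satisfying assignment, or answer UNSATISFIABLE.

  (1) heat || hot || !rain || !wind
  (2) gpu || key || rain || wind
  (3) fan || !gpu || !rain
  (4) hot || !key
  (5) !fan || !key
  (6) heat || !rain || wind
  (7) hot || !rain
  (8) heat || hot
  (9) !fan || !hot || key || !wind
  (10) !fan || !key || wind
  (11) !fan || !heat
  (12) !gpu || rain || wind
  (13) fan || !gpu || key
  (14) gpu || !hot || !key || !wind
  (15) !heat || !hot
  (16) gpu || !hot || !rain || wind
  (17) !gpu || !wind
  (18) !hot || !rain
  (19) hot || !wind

rain: False, hot: True, wind: True, gpu: False, key: False, fan: False, heat: False

Try rain = True:
  (hot || !rain) forces hot = True.
  clause (!hot || !rain) is falsified — backtrack.
So rain = False.
Set hot = True.
  then (!heat || !hot) forces heat = False.
Set wind = True.
  then (!gpu || !wind) forces gpu = False.
  then (gpu || !hot || !key || !wind) forces key = False.
  then (!fan || !hot || key || !wind) forces fan = False.
All clauses satisfied.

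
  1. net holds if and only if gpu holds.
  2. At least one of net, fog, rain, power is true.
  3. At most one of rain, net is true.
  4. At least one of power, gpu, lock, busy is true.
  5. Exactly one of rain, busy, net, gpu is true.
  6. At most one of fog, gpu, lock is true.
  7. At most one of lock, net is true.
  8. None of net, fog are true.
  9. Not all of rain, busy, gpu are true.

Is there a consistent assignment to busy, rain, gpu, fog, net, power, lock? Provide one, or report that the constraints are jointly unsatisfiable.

busy = False, rain = True, gpu = False, fog = False, net = False, power = False, lock = True

  (1) net=F, gpu=F — same ✓
  (2) {net, fog, rain, power}: 1 true — at least one ✓
  (3) {rain, net}: 1 true — at most one ✓
  (4) {power, gpu, lock, busy}: 1 true — at least one ✓
  (5) {rain, busy, net, gpu}: 1 true — exactly one ✓
  (6) {fog, gpu, lock}: 1 true — at most one ✓
  (7) {lock, net}: 1 true — at most one ✓
  (8) {net, fog}: 0 true — none ✓
  (9) {rain, busy, gpu}: 1/3 true — not all ✓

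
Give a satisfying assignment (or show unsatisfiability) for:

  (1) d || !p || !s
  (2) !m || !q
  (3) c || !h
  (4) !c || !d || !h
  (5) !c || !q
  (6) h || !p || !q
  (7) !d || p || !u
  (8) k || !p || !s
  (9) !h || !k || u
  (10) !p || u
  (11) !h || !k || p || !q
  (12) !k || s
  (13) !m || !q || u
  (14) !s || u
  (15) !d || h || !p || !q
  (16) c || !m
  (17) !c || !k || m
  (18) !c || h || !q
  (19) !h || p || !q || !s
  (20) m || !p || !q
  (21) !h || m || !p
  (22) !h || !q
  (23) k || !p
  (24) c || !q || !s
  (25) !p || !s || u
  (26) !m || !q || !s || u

Set u = True.
Set c = True.
  then (!c || !q) forces q = False.
Set m = True.
Set k = False.
  then (k || !p) forces p = False.
  then (!d || p || !u) forces d = False.
Set h = False.
Set s = False.
All clauses satisfied.

u = True; c = True; m = True; k = False; p = False; h = False; d = False; q = False; s = False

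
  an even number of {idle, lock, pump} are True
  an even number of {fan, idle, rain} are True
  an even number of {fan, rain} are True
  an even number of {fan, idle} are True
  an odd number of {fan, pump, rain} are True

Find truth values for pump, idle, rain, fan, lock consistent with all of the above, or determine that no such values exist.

pump = True, idle = False, rain = False, fan = False, lock = True

{idle, lock, pump}: 2 true → even ✓
{fan, idle, rain}: 0 true → even ✓
{fan, rain}: 0 true → even ✓
{fan, idle}: 0 true → even ✓
{fan, pump, rain}: 1 true → odd ✓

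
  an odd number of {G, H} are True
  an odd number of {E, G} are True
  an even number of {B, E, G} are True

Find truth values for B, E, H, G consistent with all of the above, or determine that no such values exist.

B: True, E: False, H: False, G: True

{G, H}: 1 true → odd ✓
{E, G}: 1 true → odd ✓
{B, E, G}: 2 true → even ✓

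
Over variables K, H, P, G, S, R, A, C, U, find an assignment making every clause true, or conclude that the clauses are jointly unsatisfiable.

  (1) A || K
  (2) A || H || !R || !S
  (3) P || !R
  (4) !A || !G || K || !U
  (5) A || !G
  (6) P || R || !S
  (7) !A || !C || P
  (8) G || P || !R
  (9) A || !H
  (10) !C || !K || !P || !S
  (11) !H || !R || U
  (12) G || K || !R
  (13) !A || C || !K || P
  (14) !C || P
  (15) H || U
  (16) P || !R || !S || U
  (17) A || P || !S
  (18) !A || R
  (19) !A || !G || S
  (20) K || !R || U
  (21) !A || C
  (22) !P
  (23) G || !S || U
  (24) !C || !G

K: True; H: False; P: False; G: False; S: False; R: False; A: False; C: False; U: True

Unit clause (!P) forces P = False.
In (P || !R) only !R is left, so R = False.
In (P || R || !S) only !S is left, so S = False.
In (!C || P) only !C is left, so C = False.
In (!A || R) only !A is left, so A = False.
In (A || K) only K is left, so K = True.
In (A || !G) only !G is left, so G = False.
In (A || !H) only !H is left, so H = False.
In (H || U) only U is left, so U = True.
All clauses satisfied.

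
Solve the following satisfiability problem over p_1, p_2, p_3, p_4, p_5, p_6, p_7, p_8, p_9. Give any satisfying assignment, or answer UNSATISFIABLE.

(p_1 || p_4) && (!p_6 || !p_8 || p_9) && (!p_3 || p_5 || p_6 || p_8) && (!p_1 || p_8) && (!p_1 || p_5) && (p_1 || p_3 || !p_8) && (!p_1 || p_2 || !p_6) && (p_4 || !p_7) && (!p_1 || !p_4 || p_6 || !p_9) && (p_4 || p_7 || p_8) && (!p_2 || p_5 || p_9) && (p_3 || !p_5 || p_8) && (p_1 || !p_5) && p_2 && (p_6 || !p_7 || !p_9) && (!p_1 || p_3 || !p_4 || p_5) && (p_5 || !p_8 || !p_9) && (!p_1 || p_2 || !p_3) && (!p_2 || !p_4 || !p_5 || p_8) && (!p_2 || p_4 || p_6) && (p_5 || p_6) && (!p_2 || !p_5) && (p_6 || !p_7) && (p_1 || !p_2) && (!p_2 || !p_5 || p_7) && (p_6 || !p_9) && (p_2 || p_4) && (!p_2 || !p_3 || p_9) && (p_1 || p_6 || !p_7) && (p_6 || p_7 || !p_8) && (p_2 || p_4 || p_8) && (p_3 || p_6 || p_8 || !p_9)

UNSATISFIABLE

Case p_2 = True:
  (!p_2 || !p_5) forces p_5 = False.
  (!p_1 || p_5) forces p_1 = False.
  Clause (p_1 || !p_2) is falsified — contradiction.
Case p_2 = False:
  Clause (p_2) is falsified — contradiction.
Both cases fail, so the formula is unsatisfiable.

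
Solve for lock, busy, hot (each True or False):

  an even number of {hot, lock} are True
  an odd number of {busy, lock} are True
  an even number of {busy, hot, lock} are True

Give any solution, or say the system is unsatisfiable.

lock = True, busy = False, hot = True

{hot, lock}: 2 true → even ✓
{busy, lock}: 1 true → odd ✓
{busy, hot, lock}: 2 true → even ✓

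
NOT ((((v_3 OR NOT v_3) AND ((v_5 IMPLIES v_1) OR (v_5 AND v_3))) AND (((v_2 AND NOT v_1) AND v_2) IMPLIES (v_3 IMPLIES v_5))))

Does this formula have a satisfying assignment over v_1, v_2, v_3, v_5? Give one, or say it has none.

v_1 = False; v_2 = True; v_3 = True; v_5 = False

  NOT ((((v_3 OR NOT v_3) AND ((v_5 IMPLIES v_1) OR (v_5 AND v_3))) AND (((v_2 AND NOT v_1) AND v_2) IMPLIES (v_3 IMPLIES v_5)))) = True
    ((v_3 OR NOT v_3) AND ((v_5 IMPLIES v_1) OR (v_5 AND v_3))) AND (((v_2 AND NOT v_1) AND v_2) IMPLIES (v_3 IMPLIES v_5)) = False
      (v_3 OR NOT v_3) AND ((v_5 IMPLIES v_1) OR (v_5 AND v_3)) = True
        v_3 OR NOT v_3 = True
          NOT v_3 = False
        (v_5 IMPLIES v_1) OR (v_5 AND v_3) = True
          v_5 IMPLIES v_1 = True
          v_5 AND v_3 = False
      ((v_2 AND NOT v_1) AND v_2) IMPLIES (v_3 IMPLIES v_5) = False
        (v_2 AND NOT v_1) AND v_2 = True
          v_2 AND NOT v_1 = True
            NOT v_1 = True
        v_3 IMPLIES v_5 = False
The formula evaluates to True.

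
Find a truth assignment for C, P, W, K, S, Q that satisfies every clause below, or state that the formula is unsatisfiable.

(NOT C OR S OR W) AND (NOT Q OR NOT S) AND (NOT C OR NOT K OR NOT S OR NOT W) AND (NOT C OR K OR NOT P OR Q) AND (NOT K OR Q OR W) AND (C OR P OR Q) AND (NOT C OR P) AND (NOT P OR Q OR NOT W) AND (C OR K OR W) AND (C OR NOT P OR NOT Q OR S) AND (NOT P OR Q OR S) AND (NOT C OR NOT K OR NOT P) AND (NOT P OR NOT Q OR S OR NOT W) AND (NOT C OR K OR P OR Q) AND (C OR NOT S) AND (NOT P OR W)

Set C = False.
  then (C OR NOT S) forces S = False.
Try P = True:
  (C OR NOT P OR NOT Q OR S) forces Q = False.
  clause (NOT P OR Q OR S) is falsified — backtrack.
So P = False.
  then (C OR P OR Q) forces Q = True.
Set W = True.
Set K = True.
All clauses satisfied.

C = False, P = False, W = True, K = True, S = False, Q = True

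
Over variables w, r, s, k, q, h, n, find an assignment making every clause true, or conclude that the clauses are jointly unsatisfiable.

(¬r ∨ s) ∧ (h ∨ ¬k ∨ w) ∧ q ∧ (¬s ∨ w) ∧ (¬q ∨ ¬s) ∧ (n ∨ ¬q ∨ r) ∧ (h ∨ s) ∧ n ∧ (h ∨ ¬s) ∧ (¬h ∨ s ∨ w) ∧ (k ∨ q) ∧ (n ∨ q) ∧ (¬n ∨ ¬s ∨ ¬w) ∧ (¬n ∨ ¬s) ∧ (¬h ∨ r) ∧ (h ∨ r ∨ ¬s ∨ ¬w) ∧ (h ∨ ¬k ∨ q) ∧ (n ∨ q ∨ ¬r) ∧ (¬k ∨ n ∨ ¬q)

Case q = True:
  (¬q ∨ ¬s) forces s = False.
  (¬r ∨ s) forces r = False.
  (n ∨ ¬q ∨ r) forces n = True.
  (h ∨ s) forces h = True.
  Clause (¬h ∨ r) is falsified — contradiction.
Case q = False:
  Clause (q) is falsified — contradiction.
Both cases fail, so the formula is unsatisfiable.

The formula is unsatisfiable.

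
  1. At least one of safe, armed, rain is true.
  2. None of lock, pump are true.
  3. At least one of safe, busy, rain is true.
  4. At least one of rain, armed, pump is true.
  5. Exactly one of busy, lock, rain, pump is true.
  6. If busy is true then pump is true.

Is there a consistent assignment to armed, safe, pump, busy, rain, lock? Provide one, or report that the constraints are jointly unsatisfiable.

armed: False, safe: False, pump: False, busy: False, rain: True, lock: False

  (1) {safe, armed, rain}: 1 true — at least one ✓
  (2) {lock, pump}: 0 true — none ✓
  (3) {safe, busy, rain}: 1 true — at least one ✓
  (4) {rain, armed, pump}: 1 true — at least one ✓
  (5) {busy, lock, rain, pump}: 1 true — exactly one ✓
  (6) busy=F ⇒ pump: vacuous ✓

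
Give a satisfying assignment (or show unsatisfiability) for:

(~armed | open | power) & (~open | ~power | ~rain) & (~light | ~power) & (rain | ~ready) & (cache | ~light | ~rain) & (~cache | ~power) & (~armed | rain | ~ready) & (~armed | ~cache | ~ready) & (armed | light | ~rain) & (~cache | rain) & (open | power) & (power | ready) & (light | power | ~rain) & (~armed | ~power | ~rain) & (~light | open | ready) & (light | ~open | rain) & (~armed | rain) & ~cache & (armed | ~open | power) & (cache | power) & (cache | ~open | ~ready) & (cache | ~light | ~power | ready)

rain=F, power=T, ready=F, open=F, light=F, armed=F, cache=F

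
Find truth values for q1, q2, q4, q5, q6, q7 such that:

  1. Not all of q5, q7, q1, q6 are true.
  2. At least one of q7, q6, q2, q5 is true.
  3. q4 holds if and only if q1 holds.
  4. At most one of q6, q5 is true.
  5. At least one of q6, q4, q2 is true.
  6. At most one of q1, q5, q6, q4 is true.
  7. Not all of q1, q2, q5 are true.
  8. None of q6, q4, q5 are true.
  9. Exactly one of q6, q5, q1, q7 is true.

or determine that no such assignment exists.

q1: False; q2: True; q4: False; q5: False; q6: False; q7: True

  (1) {q5, q7, q1, q6}: 1/4 true — not all ✓
  (2) {q7, q6, q2, q5}: 2 true — at least one ✓
  (3) q4=F, q1=F — same ✓
  (4) {q6, q5}: 0 true — at most one ✓
  (5) {q6, q4, q2}: 1 true — at least one ✓
  (6) {q1, q5, q6, q4}: 0 true — at most one ✓
  (7) {q1, q2, q5}: 1/3 true — not all ✓
  (8) {q6, q4, q5}: 0 true — none ✓
  (9) {q6, q5, q1, q7}: 1 true — exactly one ✓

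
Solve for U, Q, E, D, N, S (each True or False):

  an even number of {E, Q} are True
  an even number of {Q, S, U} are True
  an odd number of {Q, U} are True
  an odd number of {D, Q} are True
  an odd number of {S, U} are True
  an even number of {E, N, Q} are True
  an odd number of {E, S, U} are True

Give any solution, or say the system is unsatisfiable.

Unsatisfiable — no assignment works.

Adding constraints 1, 2, 7 mod 2: every variable appears an even number of times on the left, so the left side is 0.
But the right sides sum to 1 (mod 2). 0 ≠ 1 — the system is inconsistent.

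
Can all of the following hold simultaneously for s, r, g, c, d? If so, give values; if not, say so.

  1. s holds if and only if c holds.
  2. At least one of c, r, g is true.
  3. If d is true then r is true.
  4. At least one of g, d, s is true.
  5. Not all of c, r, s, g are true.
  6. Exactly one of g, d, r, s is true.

s = False; r = False; g = True; c = False; d = False

  (1) s=F, c=F — same ✓
  (2) {c, r, g}: 1 true — at least one ✓
  (3) d=F ⇒ r: vacuous ✓
  (4) {g, d, s}: 1 true — at least one ✓
  (5) {c, r, s, g}: 1/4 true — not all ✓
  (6) {g, d, r, s}: 1 true — exactly one ✓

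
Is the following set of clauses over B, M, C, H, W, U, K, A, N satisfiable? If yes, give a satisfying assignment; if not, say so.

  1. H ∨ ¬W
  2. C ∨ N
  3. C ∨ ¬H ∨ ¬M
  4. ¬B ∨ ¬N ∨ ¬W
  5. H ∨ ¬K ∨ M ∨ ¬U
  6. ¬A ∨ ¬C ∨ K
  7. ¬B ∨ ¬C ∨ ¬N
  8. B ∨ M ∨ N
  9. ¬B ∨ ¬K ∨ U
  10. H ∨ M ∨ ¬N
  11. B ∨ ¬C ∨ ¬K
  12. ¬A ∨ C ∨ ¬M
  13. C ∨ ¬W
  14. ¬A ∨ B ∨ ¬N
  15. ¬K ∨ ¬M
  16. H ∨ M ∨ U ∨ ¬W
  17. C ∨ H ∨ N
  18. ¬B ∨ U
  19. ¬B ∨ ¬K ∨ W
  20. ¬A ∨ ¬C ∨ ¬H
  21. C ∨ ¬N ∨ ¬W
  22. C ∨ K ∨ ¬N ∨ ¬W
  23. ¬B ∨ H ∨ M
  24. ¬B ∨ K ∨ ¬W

B = False, M = True, C = False, H = False, W = False, U = True, K = False, A = False, N = True

Set B = False.
Set M = True.
  then (¬K ∨ ¬M) forces K = False.
Set C = False.
  then (C ∨ N) forces N = True.
  then (C ∨ ¬H ∨ ¬M) forces H = False.
  then (¬A ∨ C ∨ ¬M) forces A = False.
  then (C ∨ ¬W) forces W = False.
Set U = True.
All clauses satisfied.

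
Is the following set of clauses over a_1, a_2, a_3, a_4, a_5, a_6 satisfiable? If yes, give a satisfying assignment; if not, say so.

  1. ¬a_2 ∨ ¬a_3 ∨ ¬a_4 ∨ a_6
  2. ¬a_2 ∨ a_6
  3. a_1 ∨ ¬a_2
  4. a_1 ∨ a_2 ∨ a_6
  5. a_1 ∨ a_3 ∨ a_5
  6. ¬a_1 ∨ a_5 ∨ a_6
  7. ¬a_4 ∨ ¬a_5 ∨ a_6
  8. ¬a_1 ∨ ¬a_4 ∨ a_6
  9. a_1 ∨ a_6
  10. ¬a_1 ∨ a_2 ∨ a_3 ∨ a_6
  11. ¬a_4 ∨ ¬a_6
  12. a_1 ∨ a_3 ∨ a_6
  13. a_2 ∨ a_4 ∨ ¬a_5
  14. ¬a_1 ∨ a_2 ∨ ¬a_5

a_1: False, a_2: False, a_3: True, a_4: False, a_5: False, a_6: True

Set a_1 = False.
  then (a_1 ∨ ¬a_2) forces a_2 = False.
  then (a_1 ∨ a_2 ∨ a_6) forces a_6 = True.
  then (¬a_4 ∨ ¬a_6) forces a_4 = False.
  then (a_2 ∨ a_4 ∨ ¬a_5) forces a_5 = False.
  then (a_1 ∨ a_3 ∨ a_5) forces a_3 = True.
All clauses satisfied.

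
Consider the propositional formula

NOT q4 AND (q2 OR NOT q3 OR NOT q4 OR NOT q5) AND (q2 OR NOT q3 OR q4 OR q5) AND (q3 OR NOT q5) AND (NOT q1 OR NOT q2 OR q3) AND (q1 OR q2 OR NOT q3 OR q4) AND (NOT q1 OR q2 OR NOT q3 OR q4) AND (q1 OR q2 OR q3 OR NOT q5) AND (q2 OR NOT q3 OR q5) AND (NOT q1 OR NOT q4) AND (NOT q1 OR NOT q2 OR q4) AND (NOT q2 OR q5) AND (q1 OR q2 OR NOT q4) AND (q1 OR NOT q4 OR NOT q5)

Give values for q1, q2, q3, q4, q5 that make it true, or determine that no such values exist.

q1 = False, q2 = False, q3 = False, q4 = False, q5 = False

Unit clause (NOT q4) forces q4 = False.
Set q1 = False.
Set q2 = False.
  then (q1 OR q2 OR NOT q3 OR q4) forces q3 = False.
  then (q1 OR q2 OR q3 OR NOT q5) forces q5 = False.
All clauses satisfied.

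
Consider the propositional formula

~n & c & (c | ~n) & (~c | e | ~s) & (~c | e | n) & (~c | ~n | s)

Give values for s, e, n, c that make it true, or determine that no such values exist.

s = False, e = True, n = False, c = True

Unit clause (~n) forces n = False.
Unit clause (c) forces c = True.
In (~c | e | n) only e is left, so e = True.
Set s = False.
All clauses satisfied.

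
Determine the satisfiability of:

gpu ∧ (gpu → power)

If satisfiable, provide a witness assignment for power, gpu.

power=T, gpu=T

  gpu → power = True
Both conjuncts True, so the formula holds.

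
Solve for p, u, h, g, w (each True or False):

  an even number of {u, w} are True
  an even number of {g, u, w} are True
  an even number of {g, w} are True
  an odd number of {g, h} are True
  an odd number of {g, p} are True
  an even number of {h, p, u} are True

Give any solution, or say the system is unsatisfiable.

p = True, u = False, h = True, g = False, w = False

{u, w}: 0 true → even ✓
{g, u, w}: 0 true → even ✓
{g, w}: 0 true → even ✓
{g, h}: 1 true → odd ✓
{g, p}: 1 true → odd ✓
{h, p, u}: 2 true → even ✓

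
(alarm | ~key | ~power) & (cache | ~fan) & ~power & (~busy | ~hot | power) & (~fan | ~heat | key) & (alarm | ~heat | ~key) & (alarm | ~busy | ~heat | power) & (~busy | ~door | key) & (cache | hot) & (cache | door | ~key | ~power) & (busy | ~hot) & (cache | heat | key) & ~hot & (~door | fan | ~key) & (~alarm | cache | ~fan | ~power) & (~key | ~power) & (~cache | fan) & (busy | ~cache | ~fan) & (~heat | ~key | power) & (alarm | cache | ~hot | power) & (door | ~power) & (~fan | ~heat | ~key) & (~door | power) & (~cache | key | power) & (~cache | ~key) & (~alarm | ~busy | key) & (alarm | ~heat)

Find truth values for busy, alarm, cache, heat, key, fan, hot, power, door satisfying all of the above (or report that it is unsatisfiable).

Unsatisfiable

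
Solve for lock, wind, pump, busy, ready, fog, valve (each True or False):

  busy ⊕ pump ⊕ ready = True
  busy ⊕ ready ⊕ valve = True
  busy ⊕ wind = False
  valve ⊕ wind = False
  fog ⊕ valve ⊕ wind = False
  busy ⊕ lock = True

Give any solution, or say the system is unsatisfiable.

lock = True; wind = False; pump = False; busy = False; ready = True; fog = False; valve = False

busy ⊕ pump ⊕ ready = F ⊕ F ⊕ T = True ✓
busy ⊕ ready ⊕ valve = F ⊕ T ⊕ F = True ✓
busy ⊕ wind = F ⊕ F = False ✓
valve ⊕ wind = F ⊕ F = False ✓
fog ⊕ valve ⊕ wind = F ⊕ F ⊕ F = False ✓
busy ⊕ lock = F ⊕ T = True ✓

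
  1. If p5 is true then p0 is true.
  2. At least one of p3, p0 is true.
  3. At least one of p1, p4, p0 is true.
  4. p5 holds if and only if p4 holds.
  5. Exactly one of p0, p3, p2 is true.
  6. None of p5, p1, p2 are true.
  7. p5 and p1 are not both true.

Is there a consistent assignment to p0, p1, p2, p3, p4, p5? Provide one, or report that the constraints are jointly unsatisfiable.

p0 = True, p1 = False, p2 = False, p3 = False, p4 = False, p5 = False

  (1) p5=F ⇒ p0: vacuous ✓
  (2) {p3, p0}: 1 true — at least one ✓
  (3) {p1, p4, p0}: 1 true — at least one ✓
  (4) p5=F, p4=F — same ✓
  (5) {p0, p3, p2}: 1 true — exactly one ✓
  (6) {p5, p1, p2}: 0 true — none ✓
  (7) p5=F, p1=F — not both ✓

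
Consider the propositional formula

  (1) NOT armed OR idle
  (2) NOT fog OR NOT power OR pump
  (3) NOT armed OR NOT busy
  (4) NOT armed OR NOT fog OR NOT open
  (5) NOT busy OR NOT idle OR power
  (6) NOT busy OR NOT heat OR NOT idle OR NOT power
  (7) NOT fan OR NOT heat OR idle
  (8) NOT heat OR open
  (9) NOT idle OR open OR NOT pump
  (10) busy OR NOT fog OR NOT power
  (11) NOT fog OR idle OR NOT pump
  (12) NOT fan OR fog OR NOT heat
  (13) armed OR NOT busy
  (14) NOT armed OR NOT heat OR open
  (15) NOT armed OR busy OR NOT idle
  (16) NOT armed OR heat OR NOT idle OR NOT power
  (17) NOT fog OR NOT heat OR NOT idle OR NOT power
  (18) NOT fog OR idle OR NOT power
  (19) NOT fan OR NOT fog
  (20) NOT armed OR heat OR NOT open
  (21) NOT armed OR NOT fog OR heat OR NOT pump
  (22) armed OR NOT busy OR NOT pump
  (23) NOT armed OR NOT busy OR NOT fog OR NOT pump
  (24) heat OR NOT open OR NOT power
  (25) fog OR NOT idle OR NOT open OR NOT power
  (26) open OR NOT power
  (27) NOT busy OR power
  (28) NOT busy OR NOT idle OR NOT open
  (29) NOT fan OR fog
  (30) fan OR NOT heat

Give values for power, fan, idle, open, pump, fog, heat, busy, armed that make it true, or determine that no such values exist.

power = False; fan = False; idle = True; open = True; pump = False; fog = False; heat = False; busy = False; armed = False

Set power = False.
  then (NOT busy OR power) forces busy = False.
Try fan = True:
  (NOT fan OR NOT fog) forces fog = False.
  clause (NOT fan OR fog) is falsified — backtrack.
So fan = False.
  then (fan OR NOT heat) forces heat = False.
Set idle = True.
  then (NOT armed OR busy OR NOT idle) forces armed = False.
Set open = True.
Set pump = False.
Set fog = False.
All clauses satisfied.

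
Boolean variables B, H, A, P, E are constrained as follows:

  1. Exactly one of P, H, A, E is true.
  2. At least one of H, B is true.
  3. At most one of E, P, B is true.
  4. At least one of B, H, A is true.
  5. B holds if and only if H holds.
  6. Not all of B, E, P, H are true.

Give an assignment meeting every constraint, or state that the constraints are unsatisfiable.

B: True, H: True, A: False, P: False, E: False

  (1) {P, H, A, E}: 1 true — exactly one ✓
  (2) {H, B}: 2 true — at least one ✓
  (3) {E, P, B}: 1 true — at most one ✓
  (4) {B, H, A}: 2 true — at least one ✓
  (5) B=T, H=T — same ✓
  (6) {B, E, P, H}: 2/4 true — not all ✓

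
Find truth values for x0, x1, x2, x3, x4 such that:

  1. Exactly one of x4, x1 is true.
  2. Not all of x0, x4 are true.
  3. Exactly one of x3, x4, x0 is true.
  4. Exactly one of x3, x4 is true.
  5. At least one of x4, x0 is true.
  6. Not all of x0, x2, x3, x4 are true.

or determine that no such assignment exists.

x0 = False; x1 = False; x2 = False; x3 = False; x4 = True

  (1) {x4, x1}: 1 true — exactly one ✓
  (2) {x0, x4}: 1/2 true — not all ✓
  (3) {x3, x4, x0}: 1 true — exactly one ✓
  (4) {x3, x4}: 1 true — exactly one ✓
  (5) {x4, x0}: 1 true — at least one ✓
  (6) {x0, x2, x3, x4}: 1/4 true — not all ✓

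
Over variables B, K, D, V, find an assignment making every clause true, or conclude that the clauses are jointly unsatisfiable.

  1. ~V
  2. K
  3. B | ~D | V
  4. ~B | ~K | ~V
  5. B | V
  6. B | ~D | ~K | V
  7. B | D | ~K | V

Unit clause (~V) forces V = False.
Unit clause (K) forces K = True.
In (B | V) only B is left, so B = True.
Set D = True.
Check each clause:
  (~V): ~V holds.
  (K): K holds.
  (B | ~D | V): B holds.
  (~B | ~K | ~V): ~V holds.
  (B | V): B holds.
  (B | ~D | ~K | V): B holds.
  (B | D | ~K | V): B holds.
All clauses satisfied.

B: True, K: True, D: True, V: False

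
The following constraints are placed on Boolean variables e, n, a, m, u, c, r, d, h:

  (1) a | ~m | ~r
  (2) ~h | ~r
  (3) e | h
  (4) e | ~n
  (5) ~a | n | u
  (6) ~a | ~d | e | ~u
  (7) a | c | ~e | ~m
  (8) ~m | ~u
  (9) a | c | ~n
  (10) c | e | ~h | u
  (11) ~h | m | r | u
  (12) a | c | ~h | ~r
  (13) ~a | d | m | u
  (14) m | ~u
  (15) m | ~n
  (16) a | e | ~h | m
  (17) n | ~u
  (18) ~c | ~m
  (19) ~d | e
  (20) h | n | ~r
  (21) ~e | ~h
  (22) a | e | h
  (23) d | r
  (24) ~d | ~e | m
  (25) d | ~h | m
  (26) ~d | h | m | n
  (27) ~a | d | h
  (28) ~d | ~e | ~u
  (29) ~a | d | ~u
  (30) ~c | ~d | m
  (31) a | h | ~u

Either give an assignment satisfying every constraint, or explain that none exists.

Set e = True.
  then (~e | ~h) forces h = False.
Set n = True.
  then (m | ~n) forces m = True.
  then (~c | ~m) forces c = False.
  then (a | c | ~e | ~m) forces a = True.
  then (~m | ~u) forces u = False.
  then (~a | d | h) forces d = True.
Set r = True.
All clauses satisfied.

e = True, n = True, a = True, m = True, u = False, c = False, r = True, d = True, h = False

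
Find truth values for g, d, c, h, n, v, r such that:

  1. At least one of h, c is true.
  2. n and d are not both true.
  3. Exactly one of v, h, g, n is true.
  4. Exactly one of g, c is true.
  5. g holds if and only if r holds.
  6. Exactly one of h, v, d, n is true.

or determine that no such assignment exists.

g: False; d: False; c: True; h: True; n: False; v: False; r: False

  (1) {h, c}: 2 true — at least one ✓
  (2) n=F, d=F — not both ✓
  (3) {v, h, g, n}: 1 true — exactly one ✓
  (4) {g, c}: 1 true — exactly one ✓
  (5) g=F, r=F — same ✓
  (6) {h, v, d, n}: 1 true — exactly one ✓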